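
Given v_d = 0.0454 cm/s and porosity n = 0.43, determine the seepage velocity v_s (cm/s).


Using v_s = v_d / n
v_s = 0.0454 / 0.43
v_s = 0.10558 cm/s


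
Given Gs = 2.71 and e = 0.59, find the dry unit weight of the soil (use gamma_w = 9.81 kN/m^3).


Result: 16.72 kN/m^3

Derivation:
Using gamma_d = Gs * gamma_w / (1 + e)
gamma_d = 2.71 * 9.81 / (1 + 0.59)
gamma_d = 2.71 * 9.81 / 1.59
gamma_d = 16.72 kN/m^3


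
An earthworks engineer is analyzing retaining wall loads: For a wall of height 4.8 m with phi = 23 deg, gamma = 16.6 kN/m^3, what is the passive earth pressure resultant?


Compute passive earth pressure coefficient:
Kp = tan^2(45 + phi/2) = tan^2(56.5) = 2.282623
Compute passive force:
Pp = 0.5 * Kp * gamma * H^2
Pp = 0.5 * 2.282623 * 16.6 * 4.8^2
Pp = 436.51 kN/m


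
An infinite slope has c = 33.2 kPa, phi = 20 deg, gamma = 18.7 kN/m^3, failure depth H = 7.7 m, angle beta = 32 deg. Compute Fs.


Result: 1.096

Derivation:
Using Fs = c / (gamma*H*sin(beta)*cos(beta)) + tan(phi)/tan(beta)
Cohesion contribution = 33.2 / (18.7*7.7*sin(32)*cos(32))
Cohesion contribution = 0.513069
Friction contribution = tan(20)/tan(32) = 0.582474
Fs = 0.513069 + 0.582474
Fs = 1.096


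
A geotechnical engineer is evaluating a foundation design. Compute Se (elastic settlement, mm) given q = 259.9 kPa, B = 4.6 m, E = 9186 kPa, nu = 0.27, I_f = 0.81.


Using Se = q * B * (1 - nu^2) * I_f / E
1 - nu^2 = 1 - 0.27^2 = 0.9271
Se = 259.9 * 4.6 * 0.9271 * 0.81 / 9186
Se = 0.097735 m
Convert to mm: Se = 0.097735 * 1000 = 97.735 mm


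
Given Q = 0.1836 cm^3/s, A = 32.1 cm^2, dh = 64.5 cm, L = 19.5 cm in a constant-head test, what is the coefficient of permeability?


Compute hydraulic gradient:
i = dh / L = 64.5 / 19.5 = 3.30769
Then apply Darcy's law:
k = Q / (A * i)
k = 0.1836 / (32.1 * 3.30769)
k = 0.1836 / 106.177
k = 0.001729 cm/s


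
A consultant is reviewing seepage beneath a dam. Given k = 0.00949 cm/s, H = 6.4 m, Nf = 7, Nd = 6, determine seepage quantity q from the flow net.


Result: 0.0007086 m^3/s per m

Derivation:
Convert k to m/s for unit consistency with H:
k = 0.00949 cm/s = 0.00949 / 100 m/s = 9.49e-05 m/s
Using q = k * H * Nf / Nd
Nf / Nd = 7 / 6 = 1.1667
q = 9.49e-05 * 6.4 * 1.1667
q = 0.0007086 m^3/s per m


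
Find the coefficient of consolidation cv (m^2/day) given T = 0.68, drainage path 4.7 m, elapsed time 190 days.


Result: 0.07906 m^2/day

Derivation:
Using cv = T * H_dr^2 / t
H_dr^2 = 4.7^2 = 22.09
cv = 0.68 * 22.09 / 190
cv = 0.07906 m^2/day


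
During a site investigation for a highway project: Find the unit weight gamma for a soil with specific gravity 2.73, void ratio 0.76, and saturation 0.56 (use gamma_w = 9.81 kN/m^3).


Result: 17.589 kN/m^3

Derivation:
Using gamma = gamma_w * (Gs + S*e) / (1 + e)
Numerator: Gs + S*e = 2.73 + 0.56*0.76 = 3.1556
Denominator: 1 + e = 1 + 0.76 = 1.76
gamma = 9.81 * 3.1556 / 1.76
gamma = 17.589 kN/m^3


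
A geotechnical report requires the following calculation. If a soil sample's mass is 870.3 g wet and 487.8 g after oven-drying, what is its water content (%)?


Result: 78.41 %

Derivation:
Using w = (m_wet - m_dry) / m_dry * 100
m_wet - m_dry = 870.3 - 487.8 = 382.5 g
w = 382.5 / 487.8 * 100
w = 78.41 %


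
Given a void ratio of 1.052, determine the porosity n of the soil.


Result: 0.5127

Derivation:
Using the relation n = e / (1 + e)
n = 1.052 / (1 + 1.052)
n = 1.052 / 2.052
n = 0.5127


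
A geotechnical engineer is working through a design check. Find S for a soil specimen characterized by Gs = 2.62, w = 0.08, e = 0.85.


Result: 0.2466

Derivation:
Using S = Gs * w / e
S = 2.62 * 0.08 / 0.85
S = 0.2466


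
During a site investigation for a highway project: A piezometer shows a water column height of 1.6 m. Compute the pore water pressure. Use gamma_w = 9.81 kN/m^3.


Using u = gamma_w * h_w
u = 9.81 * 1.6
u = 15.7 kPa


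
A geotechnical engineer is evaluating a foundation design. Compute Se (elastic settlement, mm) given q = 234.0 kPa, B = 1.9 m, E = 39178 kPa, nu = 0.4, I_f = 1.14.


Result: 10.867 mm

Derivation:
Using Se = q * B * (1 - nu^2) * I_f / E
1 - nu^2 = 1 - 0.4^2 = 0.84
Se = 234.0 * 1.9 * 0.84 * 1.14 / 39178
Se = 0.010867 m
Convert to mm: Se = 0.010867 * 1000 = 10.867 mm


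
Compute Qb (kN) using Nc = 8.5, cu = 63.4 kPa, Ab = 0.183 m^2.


Result: 98.62 kN

Derivation:
Using Qb = Nc * cu * Ab
Qb = 8.5 * 63.4 * 0.183
Qb = 98.62 kN


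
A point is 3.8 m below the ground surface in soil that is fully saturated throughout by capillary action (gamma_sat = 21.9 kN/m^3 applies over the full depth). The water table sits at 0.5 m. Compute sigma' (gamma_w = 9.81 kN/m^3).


Result: 50.85 kPa

Derivation:
Total stress = gamma_sat * depth
sigma = 21.9 * 3.8 = 83.22 kPa
Pore water pressure u = gamma_w * (depth - d_wt)
u = 9.81 * (3.8 - 0.5) = 32.373 kPa
Effective stress = sigma - u
sigma' = 83.22 - 32.373 = 50.85 kPa


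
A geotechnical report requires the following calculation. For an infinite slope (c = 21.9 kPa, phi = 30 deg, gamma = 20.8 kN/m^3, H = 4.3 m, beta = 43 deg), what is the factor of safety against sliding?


Using Fs = c / (gamma*H*sin(beta)*cos(beta)) + tan(phi)/tan(beta)
Cohesion contribution = 21.9 / (20.8*4.3*sin(43)*cos(43))
Cohesion contribution = 0.49091
Friction contribution = tan(30)/tan(43) = 0.619132
Fs = 0.49091 + 0.619132
Fs = 1.11


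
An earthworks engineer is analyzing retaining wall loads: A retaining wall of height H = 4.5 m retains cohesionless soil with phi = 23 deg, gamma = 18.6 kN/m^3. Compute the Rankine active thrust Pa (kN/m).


Result: 82.5 kN/m

Derivation:
Compute active earth pressure coefficient:
Ka = tan^2(45 - phi/2) = tan^2(33.5) = 0.438092
Compute active force:
Pa = 0.5 * Ka * gamma * H^2
Pa = 0.5 * 0.438092 * 18.6 * 4.5^2
Pa = 82.5 kN/m


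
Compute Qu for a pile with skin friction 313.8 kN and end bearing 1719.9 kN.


Result: 2033.7 kN

Derivation:
Using Qu = Qf + Qb
Qu = 313.8 + 1719.9
Qu = 2033.7 kN


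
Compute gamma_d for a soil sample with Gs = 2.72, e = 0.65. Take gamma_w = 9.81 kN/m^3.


Result: 16.172 kN/m^3

Derivation:
Using gamma_d = Gs * gamma_w / (1 + e)
gamma_d = 2.72 * 9.81 / (1 + 0.65)
gamma_d = 2.72 * 9.81 / 1.65
gamma_d = 16.172 kN/m^3


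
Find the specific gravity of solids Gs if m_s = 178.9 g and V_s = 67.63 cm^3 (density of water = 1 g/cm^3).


Using Gs = m_s / (V_s * rho_w)
Since rho_w = 1 g/cm^3:
Gs = 178.9 / 67.63
Gs = 2.645


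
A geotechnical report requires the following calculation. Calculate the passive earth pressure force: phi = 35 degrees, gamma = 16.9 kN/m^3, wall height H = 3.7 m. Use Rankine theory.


Compute passive earth pressure coefficient:
Kp = tan^2(45 + phi/2) = tan^2(62.5) = 3.690172
Compute passive force:
Pp = 0.5 * Kp * gamma * H^2
Pp = 0.5 * 3.690172 * 16.9 * 3.7^2
Pp = 426.88 kN/m


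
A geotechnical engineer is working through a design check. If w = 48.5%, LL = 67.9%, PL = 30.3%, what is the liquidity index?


First compute the plasticity index:
PI = LL - PL = 67.9 - 30.3 = 37.6
Then compute the liquidity index:
LI = (w - PL) / PI
LI = (48.5 - 30.3) / 37.6
LI = 0.484


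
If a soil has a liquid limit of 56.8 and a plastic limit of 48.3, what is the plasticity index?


Using PI = LL - PL
PI = 56.8 - 48.3
PI = 8.5


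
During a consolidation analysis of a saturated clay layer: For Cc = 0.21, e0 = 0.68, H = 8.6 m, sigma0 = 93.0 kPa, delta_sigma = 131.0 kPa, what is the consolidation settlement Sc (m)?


Result: 0.4104 m

Derivation:
Using Sc = Cc * H / (1 + e0) * log10((sigma0 + delta_sigma) / sigma0)
Stress ratio = (93.0 + 131.0) / 93.0 = 2.4086
log10(2.4086) = 0.381765
Cc * H / (1 + e0) = 0.21 * 8.6 / (1 + 0.68) = 1.075
Sc = 1.075 * 0.381765
Sc = 0.4104 m


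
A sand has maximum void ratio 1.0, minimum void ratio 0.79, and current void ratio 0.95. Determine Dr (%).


Using Dr = (e_max - e) / (e_max - e_min) * 100
e_max - e = 1.0 - 0.95 = 0.05
e_max - e_min = 1.0 - 0.79 = 0.21
Dr = 0.05 / 0.21 * 100
Dr = 23.81 %


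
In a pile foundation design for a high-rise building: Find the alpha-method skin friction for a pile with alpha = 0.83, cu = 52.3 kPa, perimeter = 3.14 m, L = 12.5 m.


Using Qs = alpha * cu * perimeter * L
Qs = 0.83 * 52.3 * 3.14 * 12.5
Qs = 1703.8 kN


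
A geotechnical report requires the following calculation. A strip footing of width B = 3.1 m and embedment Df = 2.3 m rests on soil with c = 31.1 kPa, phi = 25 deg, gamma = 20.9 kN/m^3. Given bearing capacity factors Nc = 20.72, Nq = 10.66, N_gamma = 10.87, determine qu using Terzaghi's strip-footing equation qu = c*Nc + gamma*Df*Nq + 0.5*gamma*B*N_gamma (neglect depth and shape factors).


Compute qu = c*Nc + gamma*Df*Nq + 0.5*gamma*B*N_gamma
Term 1: 31.1 * 20.72 = 644.392
Term 2: 20.9 * 2.3 * 10.66 = 512.4262
Term 3: 0.5 * 20.9 * 3.1 * 10.87 = 352.13365
qu = 644.392 + 512.4262 + 352.13365
qu = 1508.95 kPa


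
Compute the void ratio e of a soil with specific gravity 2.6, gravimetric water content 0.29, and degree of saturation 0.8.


Result: 0.9425

Derivation:
Using the relation e = Gs * w / S
e = 2.6 * 0.29 / 0.8
e = 0.9425


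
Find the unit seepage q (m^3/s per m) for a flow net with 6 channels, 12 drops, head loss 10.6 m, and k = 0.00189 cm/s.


Convert k to m/s for unit consistency with H:
k = 0.00189 cm/s = 0.00189 / 100 m/s = 1.89e-05 m/s
Using q = k * H * Nf / Nd
Nf / Nd = 6 / 12 = 0.5
q = 1.89e-05 * 10.6 * 0.5
q = 0.0001002 m^3/s per m


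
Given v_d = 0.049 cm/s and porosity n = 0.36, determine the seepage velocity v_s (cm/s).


Using v_s = v_d / n
v_s = 0.049 / 0.36
v_s = 0.13611 cm/s


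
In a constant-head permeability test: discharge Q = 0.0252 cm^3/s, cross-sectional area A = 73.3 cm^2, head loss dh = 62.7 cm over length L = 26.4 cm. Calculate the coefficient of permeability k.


Compute hydraulic gradient:
i = dh / L = 62.7 / 26.4 = 2.375
Then apply Darcy's law:
k = Q / (A * i)
k = 0.0252 / (73.3 * 2.375)
k = 0.0252 / 174.088
k = 0.000145 cm/s


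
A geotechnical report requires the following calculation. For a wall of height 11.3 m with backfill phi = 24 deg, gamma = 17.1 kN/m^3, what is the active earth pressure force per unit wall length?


Compute active earth pressure coefficient:
Ka = tan^2(45 - phi/2) = tan^2(33.0) = 0.42173
Compute active force:
Pa = 0.5 * Ka * gamma * H^2
Pa = 0.5 * 0.42173 * 17.1 * 11.3^2
Pa = 460.42 kN/m


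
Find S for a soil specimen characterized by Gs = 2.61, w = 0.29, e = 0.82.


Using S = Gs * w / e
S = 2.61 * 0.29 / 0.82
S = 0.923


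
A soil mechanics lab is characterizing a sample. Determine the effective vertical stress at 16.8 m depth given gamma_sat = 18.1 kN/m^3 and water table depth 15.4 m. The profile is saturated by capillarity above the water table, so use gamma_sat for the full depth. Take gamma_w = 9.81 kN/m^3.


Total stress = gamma_sat * depth
sigma = 18.1 * 16.8 = 304.08 kPa
Pore water pressure u = gamma_w * (depth - d_wt)
u = 9.81 * (16.8 - 15.4) = 13.734 kPa
Effective stress = sigma - u
sigma' = 304.08 - 13.734 = 290.35 kPa


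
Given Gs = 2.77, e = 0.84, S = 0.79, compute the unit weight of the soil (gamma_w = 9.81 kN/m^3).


Result: 18.306 kN/m^3

Derivation:
Using gamma = gamma_w * (Gs + S*e) / (1 + e)
Numerator: Gs + S*e = 2.77 + 0.79*0.84 = 3.4336
Denominator: 1 + e = 1 + 0.84 = 1.84
gamma = 9.81 * 3.4336 / 1.84
gamma = 18.306 kN/m^3


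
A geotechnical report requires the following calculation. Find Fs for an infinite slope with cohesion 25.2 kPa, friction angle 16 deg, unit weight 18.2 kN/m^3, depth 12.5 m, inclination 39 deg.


Using Fs = c / (gamma*H*sin(beta)*cos(beta)) + tan(phi)/tan(beta)
Cohesion contribution = 25.2 / (18.2*12.5*sin(39)*cos(39))
Cohesion contribution = 0.226488
Friction contribution = tan(16)/tan(39) = 0.354101
Fs = 0.226488 + 0.354101
Fs = 0.581


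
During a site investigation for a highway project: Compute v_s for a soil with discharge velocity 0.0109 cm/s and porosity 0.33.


Using v_s = v_d / n
v_s = 0.0109 / 0.33
v_s = 0.03303 cm/s


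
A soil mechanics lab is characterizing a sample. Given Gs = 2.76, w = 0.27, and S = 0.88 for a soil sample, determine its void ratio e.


Using the relation e = Gs * w / S
e = 2.76 * 0.27 / 0.88
e = 0.8468


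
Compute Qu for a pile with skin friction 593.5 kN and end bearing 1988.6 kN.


Using Qu = Qf + Qb
Qu = 593.5 + 1988.6
Qu = 2582.1 kN


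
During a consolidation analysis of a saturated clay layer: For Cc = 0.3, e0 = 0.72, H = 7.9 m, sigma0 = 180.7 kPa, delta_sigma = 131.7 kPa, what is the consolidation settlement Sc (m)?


Using Sc = Cc * H / (1 + e0) * log10((sigma0 + delta_sigma) / sigma0)
Stress ratio = (180.7 + 131.7) / 180.7 = 1.72883
log10(1.72883) = 0.237753
Cc * H / (1 + e0) = 0.3 * 7.9 / (1 + 0.72) = 1.37791
Sc = 1.37791 * 0.237753
Sc = 0.3276 m


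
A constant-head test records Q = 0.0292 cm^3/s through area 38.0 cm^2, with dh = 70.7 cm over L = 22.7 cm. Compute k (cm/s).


Result: 0.000247 cm/s

Derivation:
Compute hydraulic gradient:
i = dh / L = 70.7 / 22.7 = 3.11454
Then apply Darcy's law:
k = Q / (A * i)
k = 0.0292 / (38.0 * 3.11454)
k = 0.0292 / 118.352
k = 0.000247 cm/s


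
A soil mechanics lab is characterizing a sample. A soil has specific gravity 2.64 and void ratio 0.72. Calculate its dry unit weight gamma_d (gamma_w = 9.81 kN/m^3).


Using gamma_d = Gs * gamma_w / (1 + e)
gamma_d = 2.64 * 9.81 / (1 + 0.72)
gamma_d = 2.64 * 9.81 / 1.72
gamma_d = 15.057 kN/m^3


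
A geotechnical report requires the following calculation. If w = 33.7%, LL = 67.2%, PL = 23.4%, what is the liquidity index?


Result: 0.235

Derivation:
First compute the plasticity index:
PI = LL - PL = 67.2 - 23.4 = 43.8
Then compute the liquidity index:
LI = (w - PL) / PI
LI = (33.7 - 23.4) / 43.8
LI = 0.235


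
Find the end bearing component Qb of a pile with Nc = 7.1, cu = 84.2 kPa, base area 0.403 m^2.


Using Qb = Nc * cu * Ab
Qb = 7.1 * 84.2 * 0.403
Qb = 240.92 kN


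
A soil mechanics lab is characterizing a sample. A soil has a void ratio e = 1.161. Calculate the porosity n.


Using the relation n = e / (1 + e)
n = 1.161 / (1 + 1.161)
n = 1.161 / 2.161
n = 0.5373


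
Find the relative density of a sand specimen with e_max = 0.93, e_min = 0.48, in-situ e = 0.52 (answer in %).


Using Dr = (e_max - e) / (e_max - e_min) * 100
e_max - e = 0.93 - 0.52 = 0.41
e_max - e_min = 0.93 - 0.48 = 0.45
Dr = 0.41 / 0.45 * 100
Dr = 91.11 %


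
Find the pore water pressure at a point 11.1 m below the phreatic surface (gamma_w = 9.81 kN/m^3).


Using u = gamma_w * h_w
u = 9.81 * 11.1
u = 108.89 kPa


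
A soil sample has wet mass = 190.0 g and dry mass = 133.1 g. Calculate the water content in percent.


Result: 42.75 %

Derivation:
Using w = (m_wet - m_dry) / m_dry * 100
m_wet - m_dry = 190.0 - 133.1 = 56.9 g
w = 56.9 / 133.1 * 100
w = 42.75 %


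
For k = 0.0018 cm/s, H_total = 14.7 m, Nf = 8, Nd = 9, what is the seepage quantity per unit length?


Convert k to m/s for unit consistency with H:
k = 0.0018 cm/s = 0.0018 / 100 m/s = 1.8e-05 m/s
Using q = k * H * Nf / Nd
Nf / Nd = 8 / 9 = 0.8889
q = 1.8e-05 * 14.7 * 0.8889
q = 0.0002352 m^3/s per m


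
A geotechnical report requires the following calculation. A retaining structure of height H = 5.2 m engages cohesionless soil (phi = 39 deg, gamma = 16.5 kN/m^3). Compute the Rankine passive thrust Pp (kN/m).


Compute passive earth pressure coefficient:
Kp = tan^2(45 + phi/2) = tan^2(64.5) = 4.395495
Compute passive force:
Pp = 0.5 * Kp * gamma * H^2
Pp = 0.5 * 4.395495 * 16.5 * 5.2^2
Pp = 980.55 kN/m


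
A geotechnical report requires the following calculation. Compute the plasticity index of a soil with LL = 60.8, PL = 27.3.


Using PI = LL - PL
PI = 60.8 - 27.3
PI = 33.5


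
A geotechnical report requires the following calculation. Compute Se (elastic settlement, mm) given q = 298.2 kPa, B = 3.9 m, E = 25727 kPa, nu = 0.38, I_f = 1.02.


Using Se = q * B * (1 - nu^2) * I_f / E
1 - nu^2 = 1 - 0.38^2 = 0.8556
Se = 298.2 * 3.9 * 0.8556 * 1.02 / 25727
Se = 0.039451 m
Convert to mm: Se = 0.039451 * 1000 = 39.451 mm


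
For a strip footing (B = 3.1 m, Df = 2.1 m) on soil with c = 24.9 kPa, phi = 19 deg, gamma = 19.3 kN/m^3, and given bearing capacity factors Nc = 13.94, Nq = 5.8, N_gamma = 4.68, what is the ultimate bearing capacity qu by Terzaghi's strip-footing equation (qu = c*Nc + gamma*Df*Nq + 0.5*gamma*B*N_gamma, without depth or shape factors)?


Compute qu = c*Nc + gamma*Df*Nq + 0.5*gamma*B*N_gamma
Term 1: 24.9 * 13.94 = 347.106
Term 2: 19.3 * 2.1 * 5.8 = 235.074
Term 3: 0.5 * 19.3 * 3.1 * 4.68 = 140.0022
qu = 347.106 + 235.074 + 140.0022
qu = 722.18 kPa


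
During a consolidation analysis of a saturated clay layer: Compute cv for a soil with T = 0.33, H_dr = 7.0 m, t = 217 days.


Using cv = T * H_dr^2 / t
H_dr^2 = 7.0^2 = 49.0
cv = 0.33 * 49.0 / 217
cv = 0.07452 m^2/day


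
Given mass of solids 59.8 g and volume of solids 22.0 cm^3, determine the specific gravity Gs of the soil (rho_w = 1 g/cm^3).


Using Gs = m_s / (V_s * rho_w)
Since rho_w = 1 g/cm^3:
Gs = 59.8 / 22.0
Gs = 2.718


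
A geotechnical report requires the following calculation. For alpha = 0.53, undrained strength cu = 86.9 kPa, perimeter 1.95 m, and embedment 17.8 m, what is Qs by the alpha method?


Using Qs = alpha * cu * perimeter * L
Qs = 0.53 * 86.9 * 1.95 * 17.8
Qs = 1598.64 kN


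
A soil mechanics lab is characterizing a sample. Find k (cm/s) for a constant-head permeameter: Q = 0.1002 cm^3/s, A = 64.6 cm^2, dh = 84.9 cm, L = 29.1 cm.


Result: 0.000532 cm/s

Derivation:
Compute hydraulic gradient:
i = dh / L = 84.9 / 29.1 = 2.91753
Then apply Darcy's law:
k = Q / (A * i)
k = 0.1002 / (64.6 * 2.91753)
k = 0.1002 / 188.472
k = 0.000532 cm/s


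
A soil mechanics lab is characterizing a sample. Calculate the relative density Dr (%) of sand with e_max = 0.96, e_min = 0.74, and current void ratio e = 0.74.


Using Dr = (e_max - e) / (e_max - e_min) * 100
e_max - e = 0.96 - 0.74 = 0.22
e_max - e_min = 0.96 - 0.74 = 0.22
Dr = 0.22 / 0.22 * 100
Dr = 100.0 %


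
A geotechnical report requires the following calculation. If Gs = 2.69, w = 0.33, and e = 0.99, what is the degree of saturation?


Using S = Gs * w / e
S = 2.69 * 0.33 / 0.99
S = 0.8967


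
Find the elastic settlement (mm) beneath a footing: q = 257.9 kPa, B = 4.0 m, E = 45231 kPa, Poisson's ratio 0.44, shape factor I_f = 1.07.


Result: 19.679 mm

Derivation:
Using Se = q * B * (1 - nu^2) * I_f / E
1 - nu^2 = 1 - 0.44^2 = 0.8064
Se = 257.9 * 4.0 * 0.8064 * 1.07 / 45231
Se = 0.019679 m
Convert to mm: Se = 0.019679 * 1000 = 19.679 mm


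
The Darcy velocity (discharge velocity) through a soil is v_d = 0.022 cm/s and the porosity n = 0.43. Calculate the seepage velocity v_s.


Using v_s = v_d / n
v_s = 0.022 / 0.43
v_s = 0.05116 cm/s


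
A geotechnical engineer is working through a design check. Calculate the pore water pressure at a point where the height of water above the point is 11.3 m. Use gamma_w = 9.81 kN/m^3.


Using u = gamma_w * h_w
u = 9.81 * 11.3
u = 110.85 kPa


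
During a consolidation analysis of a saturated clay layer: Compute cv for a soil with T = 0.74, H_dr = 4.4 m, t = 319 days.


Result: 0.04491 m^2/day

Derivation:
Using cv = T * H_dr^2 / t
H_dr^2 = 4.4^2 = 19.36
cv = 0.74 * 19.36 / 319
cv = 0.04491 m^2/day


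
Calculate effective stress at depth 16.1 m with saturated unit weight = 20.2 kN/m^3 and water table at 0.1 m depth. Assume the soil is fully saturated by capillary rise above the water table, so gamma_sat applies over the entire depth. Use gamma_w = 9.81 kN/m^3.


Total stress = gamma_sat * depth
sigma = 20.2 * 16.1 = 325.22 kPa
Pore water pressure u = gamma_w * (depth - d_wt)
u = 9.81 * (16.1 - 0.1) = 156.96 kPa
Effective stress = sigma - u
sigma' = 325.22 - 156.96 = 168.26 kPa


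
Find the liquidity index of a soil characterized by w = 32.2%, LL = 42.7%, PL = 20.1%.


First compute the plasticity index:
PI = LL - PL = 42.7 - 20.1 = 22.6
Then compute the liquidity index:
LI = (w - PL) / PI
LI = (32.2 - 20.1) / 22.6
LI = 0.535


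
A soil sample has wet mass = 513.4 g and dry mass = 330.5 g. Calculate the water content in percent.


Using w = (m_wet - m_dry) / m_dry * 100
m_wet - m_dry = 513.4 - 330.5 = 182.9 g
w = 182.9 / 330.5 * 100
w = 55.34 %


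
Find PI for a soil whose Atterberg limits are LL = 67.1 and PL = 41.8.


Using PI = LL - PL
PI = 67.1 - 41.8
PI = 25.3


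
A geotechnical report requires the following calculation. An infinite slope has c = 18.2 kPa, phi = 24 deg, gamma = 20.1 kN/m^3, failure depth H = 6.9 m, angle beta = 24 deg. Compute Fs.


Using Fs = c / (gamma*H*sin(beta)*cos(beta)) + tan(phi)/tan(beta)
Cohesion contribution = 18.2 / (20.1*6.9*sin(24)*cos(24))
Cohesion contribution = 0.353169
Friction contribution = tan(24)/tan(24) = 1
Fs = 0.353169 + 1
Fs = 1.353


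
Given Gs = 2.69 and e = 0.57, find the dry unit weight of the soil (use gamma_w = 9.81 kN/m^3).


Using gamma_d = Gs * gamma_w / (1 + e)
gamma_d = 2.69 * 9.81 / (1 + 0.57)
gamma_d = 2.69 * 9.81 / 1.57
gamma_d = 16.808 kN/m^3


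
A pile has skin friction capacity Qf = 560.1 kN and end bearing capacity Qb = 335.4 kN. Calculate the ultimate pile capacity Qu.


Using Qu = Qf + Qb
Qu = 560.1 + 335.4
Qu = 895.5 kN


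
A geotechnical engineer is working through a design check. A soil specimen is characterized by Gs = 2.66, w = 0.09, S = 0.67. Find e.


Using the relation e = Gs * w / S
e = 2.66 * 0.09 / 0.67
e = 0.3573


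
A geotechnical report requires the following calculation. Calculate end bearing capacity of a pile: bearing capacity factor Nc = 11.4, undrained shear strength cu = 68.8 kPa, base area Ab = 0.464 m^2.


Using Qb = Nc * cu * Ab
Qb = 11.4 * 68.8 * 0.464
Qb = 363.92 kN


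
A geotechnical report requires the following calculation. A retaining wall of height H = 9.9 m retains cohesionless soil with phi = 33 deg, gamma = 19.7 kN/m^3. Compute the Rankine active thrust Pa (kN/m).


Result: 284.6 kN/m

Derivation:
Compute active earth pressure coefficient:
Ka = tan^2(45 - phi/2) = tan^2(28.5) = 0.294801
Compute active force:
Pa = 0.5 * Ka * gamma * H^2
Pa = 0.5 * 0.294801 * 19.7 * 9.9^2
Pa = 284.6 kN/m


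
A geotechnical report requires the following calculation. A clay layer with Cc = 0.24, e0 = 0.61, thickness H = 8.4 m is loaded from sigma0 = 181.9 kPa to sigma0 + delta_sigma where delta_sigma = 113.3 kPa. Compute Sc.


Using Sc = Cc * H / (1 + e0) * log10((sigma0 + delta_sigma) / sigma0)
Stress ratio = (181.9 + 113.3) / 181.9 = 1.62287
log10(1.62287) = 0.210284
Cc * H / (1 + e0) = 0.24 * 8.4 / (1 + 0.61) = 1.25217
Sc = 1.25217 * 0.210284
Sc = 0.2633 m


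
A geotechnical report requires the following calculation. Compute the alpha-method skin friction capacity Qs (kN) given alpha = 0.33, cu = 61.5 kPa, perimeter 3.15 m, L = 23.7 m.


Result: 1515.12 kN

Derivation:
Using Qs = alpha * cu * perimeter * L
Qs = 0.33 * 61.5 * 3.15 * 23.7
Qs = 1515.12 kN


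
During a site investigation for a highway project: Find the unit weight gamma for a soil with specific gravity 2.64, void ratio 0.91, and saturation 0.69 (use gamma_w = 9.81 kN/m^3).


Using gamma = gamma_w * (Gs + S*e) / (1 + e)
Numerator: Gs + S*e = 2.64 + 0.69*0.91 = 3.2679
Denominator: 1 + e = 1 + 0.91 = 1.91
gamma = 9.81 * 3.2679 / 1.91
gamma = 16.784 kN/m^3


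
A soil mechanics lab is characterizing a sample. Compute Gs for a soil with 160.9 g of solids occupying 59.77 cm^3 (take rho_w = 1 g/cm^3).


Result: 2.692

Derivation:
Using Gs = m_s / (V_s * rho_w)
Since rho_w = 1 g/cm^3:
Gs = 160.9 / 59.77
Gs = 2.692


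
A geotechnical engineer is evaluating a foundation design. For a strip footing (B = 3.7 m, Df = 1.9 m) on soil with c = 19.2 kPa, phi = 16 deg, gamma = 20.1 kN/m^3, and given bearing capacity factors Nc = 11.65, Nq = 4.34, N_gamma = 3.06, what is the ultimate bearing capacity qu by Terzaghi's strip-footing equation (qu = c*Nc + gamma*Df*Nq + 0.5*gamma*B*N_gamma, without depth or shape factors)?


Compute qu = c*Nc + gamma*Df*Nq + 0.5*gamma*B*N_gamma
Term 1: 19.2 * 11.65 = 223.68
Term 2: 20.1 * 1.9 * 4.34 = 165.7446
Term 3: 0.5 * 20.1 * 3.7 * 3.06 = 113.7861
qu = 223.68 + 165.7446 + 113.7861
qu = 503.21 kPa


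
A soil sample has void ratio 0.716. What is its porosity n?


Using the relation n = e / (1 + e)
n = 0.716 / (1 + 0.716)
n = 0.716 / 1.716
n = 0.4172


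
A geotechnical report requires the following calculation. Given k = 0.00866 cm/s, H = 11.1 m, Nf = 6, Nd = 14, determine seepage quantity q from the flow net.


Convert k to m/s for unit consistency with H:
k = 0.00866 cm/s = 0.00866 / 100 m/s = 8.66e-05 m/s
Using q = k * H * Nf / Nd
Nf / Nd = 6 / 14 = 0.4286
q = 8.66e-05 * 11.1 * 0.4286
q = 0.000412 m^3/s per m


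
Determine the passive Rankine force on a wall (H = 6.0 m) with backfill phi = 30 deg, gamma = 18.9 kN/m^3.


Result: 1020.6 kN/m

Derivation:
Compute passive earth pressure coefficient:
Kp = tan^2(45 + phi/2) = tan^2(60.0) = 3
Compute passive force:
Pp = 0.5 * Kp * gamma * H^2
Pp = 0.5 * 3 * 18.9 * 6.0^2
Pp = 1020.6 kN/m


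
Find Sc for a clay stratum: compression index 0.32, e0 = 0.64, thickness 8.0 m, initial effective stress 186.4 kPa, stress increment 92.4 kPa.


Result: 0.2729 m

Derivation:
Using Sc = Cc * H / (1 + e0) * log10((sigma0 + delta_sigma) / sigma0)
Stress ratio = (186.4 + 92.4) / 186.4 = 1.49571
log10(1.49571) = 0.174847
Cc * H / (1 + e0) = 0.32 * 8.0 / (1 + 0.64) = 1.56098
Sc = 1.56098 * 0.174847
Sc = 0.2729 m


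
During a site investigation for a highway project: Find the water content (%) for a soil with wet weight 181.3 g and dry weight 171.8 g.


Result: 5.53 %

Derivation:
Using w = (m_wet - m_dry) / m_dry * 100
m_wet - m_dry = 181.3 - 171.8 = 9.5 g
w = 9.5 / 171.8 * 100
w = 5.53 %


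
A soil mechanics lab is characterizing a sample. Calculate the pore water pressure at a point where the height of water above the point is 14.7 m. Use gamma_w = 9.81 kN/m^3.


Using u = gamma_w * h_w
u = 9.81 * 14.7
u = 144.21 kPa


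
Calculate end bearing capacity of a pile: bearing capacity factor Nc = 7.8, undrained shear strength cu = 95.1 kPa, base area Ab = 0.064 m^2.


Using Qb = Nc * cu * Ab
Qb = 7.8 * 95.1 * 0.064
Qb = 47.47 kN


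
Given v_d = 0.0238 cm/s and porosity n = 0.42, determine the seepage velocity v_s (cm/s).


Result: 0.05667 cm/s

Derivation:
Using v_s = v_d / n
v_s = 0.0238 / 0.42
v_s = 0.05667 cm/s


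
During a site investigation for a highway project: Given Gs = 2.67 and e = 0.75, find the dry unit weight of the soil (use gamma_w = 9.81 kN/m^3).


Using gamma_d = Gs * gamma_w / (1 + e)
gamma_d = 2.67 * 9.81 / (1 + 0.75)
gamma_d = 2.67 * 9.81 / 1.75
gamma_d = 14.967 kN/m^3


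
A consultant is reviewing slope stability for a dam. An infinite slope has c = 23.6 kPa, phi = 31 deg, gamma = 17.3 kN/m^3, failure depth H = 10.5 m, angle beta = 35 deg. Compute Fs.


Result: 1.135

Derivation:
Using Fs = c / (gamma*H*sin(beta)*cos(beta)) + tan(phi)/tan(beta)
Cohesion contribution = 23.6 / (17.3*10.5*sin(35)*cos(35))
Cohesion contribution = 0.276516
Friction contribution = tan(31)/tan(35) = 0.858118
Fs = 0.276516 + 0.858118
Fs = 1.135


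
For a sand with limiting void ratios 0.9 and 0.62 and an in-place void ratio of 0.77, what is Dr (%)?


Using Dr = (e_max - e) / (e_max - e_min) * 100
e_max - e = 0.9 - 0.77 = 0.13
e_max - e_min = 0.9 - 0.62 = 0.28
Dr = 0.13 / 0.28 * 100
Dr = 46.43 %


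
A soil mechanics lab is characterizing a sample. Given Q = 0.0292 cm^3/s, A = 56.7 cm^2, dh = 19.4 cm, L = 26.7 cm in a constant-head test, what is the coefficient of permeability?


Compute hydraulic gradient:
i = dh / L = 19.4 / 26.7 = 0.726592
Then apply Darcy's law:
k = Q / (A * i)
k = 0.0292 / (56.7 * 0.726592)
k = 0.0292 / 41.1978
k = 0.000709 cm/s


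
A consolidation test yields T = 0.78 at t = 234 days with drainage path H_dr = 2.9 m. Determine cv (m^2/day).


Result: 0.02803 m^2/day

Derivation:
Using cv = T * H_dr^2 / t
H_dr^2 = 2.9^2 = 8.41
cv = 0.78 * 8.41 / 234
cv = 0.02803 m^2/day


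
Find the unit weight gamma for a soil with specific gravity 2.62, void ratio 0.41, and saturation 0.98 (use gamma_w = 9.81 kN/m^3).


Using gamma = gamma_w * (Gs + S*e) / (1 + e)
Numerator: Gs + S*e = 2.62 + 0.98*0.41 = 3.0218
Denominator: 1 + e = 1 + 0.41 = 1.41
gamma = 9.81 * 3.0218 / 1.41
gamma = 21.024 kN/m^3


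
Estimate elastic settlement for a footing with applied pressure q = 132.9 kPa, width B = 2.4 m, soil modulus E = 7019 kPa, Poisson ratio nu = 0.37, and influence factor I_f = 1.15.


Result: 45.105 mm

Derivation:
Using Se = q * B * (1 - nu^2) * I_f / E
1 - nu^2 = 1 - 0.37^2 = 0.8631
Se = 132.9 * 2.4 * 0.8631 * 1.15 / 7019
Se = 0.045105 m
Convert to mm: Se = 0.045105 * 1000 = 45.105 mm


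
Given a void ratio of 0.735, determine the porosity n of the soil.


Using the relation n = e / (1 + e)
n = 0.735 / (1 + 0.735)
n = 0.735 / 1.735
n = 0.4236


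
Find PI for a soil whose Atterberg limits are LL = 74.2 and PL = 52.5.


Using PI = LL - PL
PI = 74.2 - 52.5
PI = 21.7


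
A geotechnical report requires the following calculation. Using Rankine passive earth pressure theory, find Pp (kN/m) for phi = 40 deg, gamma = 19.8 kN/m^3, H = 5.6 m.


Compute passive earth pressure coefficient:
Kp = tan^2(45 + phi/2) = tan^2(65.0) = 4.59891
Compute passive force:
Pp = 0.5 * Kp * gamma * H^2
Pp = 0.5 * 4.59891 * 19.8 * 5.6^2
Pp = 1427.8 kN/m


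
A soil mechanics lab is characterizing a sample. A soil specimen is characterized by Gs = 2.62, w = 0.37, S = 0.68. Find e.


Using the relation e = Gs * w / S
e = 2.62 * 0.37 / 0.68
e = 1.4256


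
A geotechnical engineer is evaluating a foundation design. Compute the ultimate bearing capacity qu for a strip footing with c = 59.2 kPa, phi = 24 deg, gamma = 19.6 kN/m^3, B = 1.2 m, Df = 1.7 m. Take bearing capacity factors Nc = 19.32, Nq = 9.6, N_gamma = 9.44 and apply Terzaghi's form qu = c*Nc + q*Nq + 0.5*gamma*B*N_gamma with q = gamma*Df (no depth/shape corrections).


Compute qu = c*Nc + gamma*Df*Nq + 0.5*gamma*B*N_gamma
Term 1: 59.2 * 19.32 = 1143.744
Term 2: 19.6 * 1.7 * 9.6 = 319.872
Term 3: 0.5 * 19.6 * 1.2 * 9.44 = 111.0144
qu = 1143.744 + 319.872 + 111.0144
qu = 1574.63 kPa


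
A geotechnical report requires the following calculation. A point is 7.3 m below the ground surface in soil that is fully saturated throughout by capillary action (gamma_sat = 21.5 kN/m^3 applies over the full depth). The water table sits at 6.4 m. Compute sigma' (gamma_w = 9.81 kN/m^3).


Result: 148.12 kPa

Derivation:
Total stress = gamma_sat * depth
sigma = 21.5 * 7.3 = 156.95 kPa
Pore water pressure u = gamma_w * (depth - d_wt)
u = 9.81 * (7.3 - 6.4) = 8.829 kPa
Effective stress = sigma - u
sigma' = 156.95 - 8.829 = 148.12 kPa


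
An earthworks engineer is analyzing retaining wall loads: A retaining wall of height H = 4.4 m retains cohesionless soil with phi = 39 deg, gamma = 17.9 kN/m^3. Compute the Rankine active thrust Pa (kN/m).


Compute active earth pressure coefficient:
Ka = tan^2(45 - phi/2) = tan^2(25.5) = 0.227506
Compute active force:
Pa = 0.5 * Ka * gamma * H^2
Pa = 0.5 * 0.227506 * 17.9 * 4.4^2
Pa = 39.42 kN/m


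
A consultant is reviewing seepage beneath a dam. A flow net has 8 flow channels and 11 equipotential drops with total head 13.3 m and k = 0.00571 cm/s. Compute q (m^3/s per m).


Convert k to m/s for unit consistency with H:
k = 0.00571 cm/s = 0.00571 / 100 m/s = 5.71e-05 m/s
Using q = k * H * Nf / Nd
Nf / Nd = 8 / 11 = 0.7273
q = 5.71e-05 * 13.3 * 0.7273
q = 0.0005523 m^3/s per m


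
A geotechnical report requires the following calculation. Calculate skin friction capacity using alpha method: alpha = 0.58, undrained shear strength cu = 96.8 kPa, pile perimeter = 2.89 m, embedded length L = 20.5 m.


Using Qs = alpha * cu * perimeter * L
Qs = 0.58 * 96.8 * 2.89 * 20.5
Qs = 3326.25 kN


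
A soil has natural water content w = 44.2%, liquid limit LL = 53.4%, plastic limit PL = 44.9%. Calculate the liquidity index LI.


Result: -0.082

Derivation:
First compute the plasticity index:
PI = LL - PL = 53.4 - 44.9 = 8.5
Then compute the liquidity index:
LI = (w - PL) / PI
LI = (44.2 - 44.9) / 8.5
LI = -0.082


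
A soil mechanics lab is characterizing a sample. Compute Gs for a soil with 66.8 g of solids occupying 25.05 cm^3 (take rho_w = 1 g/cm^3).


Using Gs = m_s / (V_s * rho_w)
Since rho_w = 1 g/cm^3:
Gs = 66.8 / 25.05
Gs = 2.667


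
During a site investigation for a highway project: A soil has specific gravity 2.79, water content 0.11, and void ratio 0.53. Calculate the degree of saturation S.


Using S = Gs * w / e
S = 2.79 * 0.11 / 0.53
S = 0.5791


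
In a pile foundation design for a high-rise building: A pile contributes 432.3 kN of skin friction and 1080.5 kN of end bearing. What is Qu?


Result: 1512.8 kN

Derivation:
Using Qu = Qf + Qb
Qu = 432.3 + 1080.5
Qu = 1512.8 kN


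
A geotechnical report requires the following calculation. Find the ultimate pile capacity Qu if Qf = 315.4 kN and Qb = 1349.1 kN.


Result: 1664.5 kN

Derivation:
Using Qu = Qf + Qb
Qu = 315.4 + 1349.1
Qu = 1664.5 kN


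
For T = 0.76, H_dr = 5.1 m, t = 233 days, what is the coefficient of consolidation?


Using cv = T * H_dr^2 / t
H_dr^2 = 5.1^2 = 26.01
cv = 0.76 * 26.01 / 233
cv = 0.08484 m^2/day


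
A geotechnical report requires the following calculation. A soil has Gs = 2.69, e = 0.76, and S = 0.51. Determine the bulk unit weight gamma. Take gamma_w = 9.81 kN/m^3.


Using gamma = gamma_w * (Gs + S*e) / (1 + e)
Numerator: Gs + S*e = 2.69 + 0.51*0.76 = 3.0776
Denominator: 1 + e = 1 + 0.76 = 1.76
gamma = 9.81 * 3.0776 / 1.76
gamma = 17.154 kN/m^3


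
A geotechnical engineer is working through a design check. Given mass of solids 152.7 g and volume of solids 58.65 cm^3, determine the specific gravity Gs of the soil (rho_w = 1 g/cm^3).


Result: 2.604

Derivation:
Using Gs = m_s / (V_s * rho_w)
Since rho_w = 1 g/cm^3:
Gs = 152.7 / 58.65
Gs = 2.604


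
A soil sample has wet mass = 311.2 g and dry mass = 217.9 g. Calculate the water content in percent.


Using w = (m_wet - m_dry) / m_dry * 100
m_wet - m_dry = 311.2 - 217.9 = 93.3 g
w = 93.3 / 217.9 * 100
w = 42.82 %


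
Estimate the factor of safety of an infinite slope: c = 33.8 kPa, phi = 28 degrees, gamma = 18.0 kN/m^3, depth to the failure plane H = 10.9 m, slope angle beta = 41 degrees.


Using Fs = c / (gamma*H*sin(beta)*cos(beta)) + tan(phi)/tan(beta)
Cohesion contribution = 33.8 / (18.0*10.9*sin(41)*cos(41))
Cohesion contribution = 0.347932
Friction contribution = tan(28)/tan(41) = 0.611662
Fs = 0.347932 + 0.611662
Fs = 0.96


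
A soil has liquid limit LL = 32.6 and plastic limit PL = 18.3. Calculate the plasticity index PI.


Using PI = LL - PL
PI = 32.6 - 18.3
PI = 14.3


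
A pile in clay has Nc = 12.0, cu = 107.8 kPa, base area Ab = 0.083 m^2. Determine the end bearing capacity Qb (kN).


Result: 107.37 kN

Derivation:
Using Qb = Nc * cu * Ab
Qb = 12.0 * 107.8 * 0.083
Qb = 107.37 kN


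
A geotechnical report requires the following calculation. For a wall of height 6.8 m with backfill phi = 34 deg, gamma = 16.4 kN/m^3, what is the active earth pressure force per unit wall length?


Compute active earth pressure coefficient:
Ka = tan^2(45 - phi/2) = tan^2(28.0) = 0.282715
Compute active force:
Pa = 0.5 * Ka * gamma * H^2
Pa = 0.5 * 0.282715 * 16.4 * 6.8^2
Pa = 107.2 kN/m


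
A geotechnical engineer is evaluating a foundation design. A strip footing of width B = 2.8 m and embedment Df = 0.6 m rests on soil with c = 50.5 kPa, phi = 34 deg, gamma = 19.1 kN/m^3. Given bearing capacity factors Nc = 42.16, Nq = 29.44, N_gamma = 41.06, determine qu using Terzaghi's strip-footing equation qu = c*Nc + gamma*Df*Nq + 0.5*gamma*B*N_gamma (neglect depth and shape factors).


Compute qu = c*Nc + gamma*Df*Nq + 0.5*gamma*B*N_gamma
Term 1: 50.5 * 42.16 = 2129.08
Term 2: 19.1 * 0.6 * 29.44 = 337.3824
Term 3: 0.5 * 19.1 * 2.8 * 41.06 = 1097.9444
qu = 2129.08 + 337.3824 + 1097.9444
qu = 3564.41 kPa


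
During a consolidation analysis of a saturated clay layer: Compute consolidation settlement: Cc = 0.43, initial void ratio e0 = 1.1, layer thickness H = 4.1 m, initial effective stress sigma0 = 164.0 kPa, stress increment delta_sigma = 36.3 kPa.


Using Sc = Cc * H / (1 + e0) * log10((sigma0 + delta_sigma) / sigma0)
Stress ratio = (164.0 + 36.3) / 164.0 = 1.22134
log10(1.22134) = 0.0868371
Cc * H / (1 + e0) = 0.43 * 4.1 / (1 + 1.1) = 0.839524
Sc = 0.839524 * 0.0868371
Sc = 0.0729 m


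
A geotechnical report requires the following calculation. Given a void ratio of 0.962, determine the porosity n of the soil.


Using the relation n = e / (1 + e)
n = 0.962 / (1 + 0.962)
n = 0.962 / 1.962
n = 0.4903


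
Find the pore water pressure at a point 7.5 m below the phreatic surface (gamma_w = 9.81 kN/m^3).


Result: 73.58 kPa

Derivation:
Using u = gamma_w * h_w
u = 9.81 * 7.5
u = 73.58 kPa


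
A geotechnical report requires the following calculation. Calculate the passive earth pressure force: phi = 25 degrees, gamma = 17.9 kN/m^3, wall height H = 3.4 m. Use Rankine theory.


Compute passive earth pressure coefficient:
Kp = tan^2(45 + phi/2) = tan^2(57.5) = 2.463913
Compute passive force:
Pp = 0.5 * Kp * gamma * H^2
Pp = 0.5 * 2.463913 * 17.9 * 3.4^2
Pp = 254.92 kN/m


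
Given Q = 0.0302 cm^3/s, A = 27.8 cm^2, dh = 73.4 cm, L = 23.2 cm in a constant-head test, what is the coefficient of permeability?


Compute hydraulic gradient:
i = dh / L = 73.4 / 23.2 = 3.16379
Then apply Darcy's law:
k = Q / (A * i)
k = 0.0302 / (27.8 * 3.16379)
k = 0.0302 / 87.9534
k = 0.000343 cm/s


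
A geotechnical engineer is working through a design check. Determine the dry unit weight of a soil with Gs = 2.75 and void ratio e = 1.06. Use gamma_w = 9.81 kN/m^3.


Using gamma_d = Gs * gamma_w / (1 + e)
gamma_d = 2.75 * 9.81 / (1 + 1.06)
gamma_d = 2.75 * 9.81 / 2.06
gamma_d = 13.096 kN/m^3


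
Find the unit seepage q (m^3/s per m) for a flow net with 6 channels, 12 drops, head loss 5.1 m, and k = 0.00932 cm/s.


Result: 0.0002377 m^3/s per m

Derivation:
Convert k to m/s for unit consistency with H:
k = 0.00932 cm/s = 0.00932 / 100 m/s = 9.32e-05 m/s
Using q = k * H * Nf / Nd
Nf / Nd = 6 / 12 = 0.5
q = 9.32e-05 * 5.1 * 0.5
q = 0.0002377 m^3/s per m


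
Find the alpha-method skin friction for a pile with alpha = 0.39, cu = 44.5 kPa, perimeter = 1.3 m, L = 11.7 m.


Using Qs = alpha * cu * perimeter * L
Qs = 0.39 * 44.5 * 1.3 * 11.7
Qs = 263.97 kN


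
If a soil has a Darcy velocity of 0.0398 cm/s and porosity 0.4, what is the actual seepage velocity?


Result: 0.0995 cm/s

Derivation:
Using v_s = v_d / n
v_s = 0.0398 / 0.4
v_s = 0.0995 cm/s


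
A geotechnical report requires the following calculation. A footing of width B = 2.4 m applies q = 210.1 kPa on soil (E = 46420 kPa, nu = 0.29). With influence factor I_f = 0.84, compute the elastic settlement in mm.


Result: 8.357 mm

Derivation:
Using Se = q * B * (1 - nu^2) * I_f / E
1 - nu^2 = 1 - 0.29^2 = 0.9159
Se = 210.1 * 2.4 * 0.9159 * 0.84 / 46420
Se = 0.008357 m
Convert to mm: Se = 0.008357 * 1000 = 8.357 mm


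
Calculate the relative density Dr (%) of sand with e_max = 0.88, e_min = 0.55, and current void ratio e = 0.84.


Using Dr = (e_max - e) / (e_max - e_min) * 100
e_max - e = 0.88 - 0.84 = 0.04
e_max - e_min = 0.88 - 0.55 = 0.33
Dr = 0.04 / 0.33 * 100
Dr = 12.12 %


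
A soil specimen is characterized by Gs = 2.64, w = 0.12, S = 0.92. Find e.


Result: 0.3443

Derivation:
Using the relation e = Gs * w / S
e = 2.64 * 0.12 / 0.92
e = 0.3443


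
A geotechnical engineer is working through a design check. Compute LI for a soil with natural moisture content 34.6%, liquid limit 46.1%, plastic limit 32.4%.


First compute the plasticity index:
PI = LL - PL = 46.1 - 32.4 = 13.7
Then compute the liquidity index:
LI = (w - PL) / PI
LI = (34.6 - 32.4) / 13.7
LI = 0.161
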